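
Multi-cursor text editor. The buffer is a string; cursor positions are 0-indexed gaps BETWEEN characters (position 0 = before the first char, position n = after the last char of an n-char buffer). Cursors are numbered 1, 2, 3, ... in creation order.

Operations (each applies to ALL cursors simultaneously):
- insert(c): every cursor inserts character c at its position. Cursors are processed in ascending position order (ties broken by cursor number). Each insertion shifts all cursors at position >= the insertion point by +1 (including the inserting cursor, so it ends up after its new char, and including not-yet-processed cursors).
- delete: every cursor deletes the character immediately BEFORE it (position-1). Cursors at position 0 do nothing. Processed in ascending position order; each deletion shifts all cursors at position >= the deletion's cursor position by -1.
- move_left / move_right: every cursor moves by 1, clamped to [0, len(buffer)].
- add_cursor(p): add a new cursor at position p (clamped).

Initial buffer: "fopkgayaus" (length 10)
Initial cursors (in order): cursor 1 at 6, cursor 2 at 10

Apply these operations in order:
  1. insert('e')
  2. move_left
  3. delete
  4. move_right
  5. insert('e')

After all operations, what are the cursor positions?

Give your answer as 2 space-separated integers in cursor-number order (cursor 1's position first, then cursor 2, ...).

Answer: 7 12

Derivation:
After op 1 (insert('e')): buffer="fopkgaeyause" (len 12), cursors c1@7 c2@12, authorship ......1....2
After op 2 (move_left): buffer="fopkgaeyause" (len 12), cursors c1@6 c2@11, authorship ......1....2
After op 3 (delete): buffer="fopkgeyaue" (len 10), cursors c1@5 c2@9, authorship .....1...2
After op 4 (move_right): buffer="fopkgeyaue" (len 10), cursors c1@6 c2@10, authorship .....1...2
After op 5 (insert('e')): buffer="fopkgeeyauee" (len 12), cursors c1@7 c2@12, authorship .....11...22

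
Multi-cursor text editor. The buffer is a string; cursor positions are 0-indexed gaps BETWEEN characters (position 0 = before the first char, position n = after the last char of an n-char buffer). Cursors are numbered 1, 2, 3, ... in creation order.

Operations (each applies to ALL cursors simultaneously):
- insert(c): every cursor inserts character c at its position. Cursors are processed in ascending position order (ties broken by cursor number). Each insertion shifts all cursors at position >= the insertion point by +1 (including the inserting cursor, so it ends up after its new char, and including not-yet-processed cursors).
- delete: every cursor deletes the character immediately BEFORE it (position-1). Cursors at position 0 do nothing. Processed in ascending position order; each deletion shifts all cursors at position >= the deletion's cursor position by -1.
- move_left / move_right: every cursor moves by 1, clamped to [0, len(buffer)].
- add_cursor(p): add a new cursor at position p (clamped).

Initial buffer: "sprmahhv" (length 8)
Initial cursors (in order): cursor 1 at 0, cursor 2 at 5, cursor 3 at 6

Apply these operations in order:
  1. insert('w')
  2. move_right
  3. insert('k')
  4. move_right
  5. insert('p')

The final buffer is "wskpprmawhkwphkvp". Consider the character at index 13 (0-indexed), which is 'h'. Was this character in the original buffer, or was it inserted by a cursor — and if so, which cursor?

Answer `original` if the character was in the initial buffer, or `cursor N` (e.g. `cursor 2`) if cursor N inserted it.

Answer: original

Derivation:
After op 1 (insert('w')): buffer="wsprmawhwhv" (len 11), cursors c1@1 c2@7 c3@9, authorship 1.....2.3..
After op 2 (move_right): buffer="wsprmawhwhv" (len 11), cursors c1@2 c2@8 c3@10, authorship 1.....2.3..
After op 3 (insert('k')): buffer="wskprmawhkwhkv" (len 14), cursors c1@3 c2@10 c3@13, authorship 1.1....2.23.3.
After op 4 (move_right): buffer="wskprmawhkwhkv" (len 14), cursors c1@4 c2@11 c3@14, authorship 1.1....2.23.3.
After op 5 (insert('p')): buffer="wskpprmawhkwphkvp" (len 17), cursors c1@5 c2@13 c3@17, authorship 1.1.1...2.232.3.3
Authorship (.=original, N=cursor N): 1 . 1 . 1 . . . 2 . 2 3 2 . 3 . 3
Index 13: author = original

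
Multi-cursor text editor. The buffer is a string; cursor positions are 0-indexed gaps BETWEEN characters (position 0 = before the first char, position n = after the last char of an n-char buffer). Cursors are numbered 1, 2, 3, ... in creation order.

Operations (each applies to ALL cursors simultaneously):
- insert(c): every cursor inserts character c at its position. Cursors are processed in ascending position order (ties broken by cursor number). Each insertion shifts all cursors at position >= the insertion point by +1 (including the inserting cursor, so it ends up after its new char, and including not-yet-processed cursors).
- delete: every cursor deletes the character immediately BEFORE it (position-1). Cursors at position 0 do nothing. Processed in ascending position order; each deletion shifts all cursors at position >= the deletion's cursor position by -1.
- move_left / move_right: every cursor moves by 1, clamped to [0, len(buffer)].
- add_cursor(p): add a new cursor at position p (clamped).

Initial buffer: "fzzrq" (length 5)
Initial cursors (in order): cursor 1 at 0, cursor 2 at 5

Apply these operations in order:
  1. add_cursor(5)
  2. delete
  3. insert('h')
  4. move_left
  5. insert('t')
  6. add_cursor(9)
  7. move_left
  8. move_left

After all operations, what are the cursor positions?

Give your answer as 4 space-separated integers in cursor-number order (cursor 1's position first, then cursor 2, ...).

After op 1 (add_cursor(5)): buffer="fzzrq" (len 5), cursors c1@0 c2@5 c3@5, authorship .....
After op 2 (delete): buffer="fzz" (len 3), cursors c1@0 c2@3 c3@3, authorship ...
After op 3 (insert('h')): buffer="hfzzhh" (len 6), cursors c1@1 c2@6 c3@6, authorship 1...23
After op 4 (move_left): buffer="hfzzhh" (len 6), cursors c1@0 c2@5 c3@5, authorship 1...23
After op 5 (insert('t')): buffer="thfzzhtth" (len 9), cursors c1@1 c2@8 c3@8, authorship 11...2233
After op 6 (add_cursor(9)): buffer="thfzzhtth" (len 9), cursors c1@1 c2@8 c3@8 c4@9, authorship 11...2233
After op 7 (move_left): buffer="thfzzhtth" (len 9), cursors c1@0 c2@7 c3@7 c4@8, authorship 11...2233
After op 8 (move_left): buffer="thfzzhtth" (len 9), cursors c1@0 c2@6 c3@6 c4@7, authorship 11...2233

Answer: 0 6 6 7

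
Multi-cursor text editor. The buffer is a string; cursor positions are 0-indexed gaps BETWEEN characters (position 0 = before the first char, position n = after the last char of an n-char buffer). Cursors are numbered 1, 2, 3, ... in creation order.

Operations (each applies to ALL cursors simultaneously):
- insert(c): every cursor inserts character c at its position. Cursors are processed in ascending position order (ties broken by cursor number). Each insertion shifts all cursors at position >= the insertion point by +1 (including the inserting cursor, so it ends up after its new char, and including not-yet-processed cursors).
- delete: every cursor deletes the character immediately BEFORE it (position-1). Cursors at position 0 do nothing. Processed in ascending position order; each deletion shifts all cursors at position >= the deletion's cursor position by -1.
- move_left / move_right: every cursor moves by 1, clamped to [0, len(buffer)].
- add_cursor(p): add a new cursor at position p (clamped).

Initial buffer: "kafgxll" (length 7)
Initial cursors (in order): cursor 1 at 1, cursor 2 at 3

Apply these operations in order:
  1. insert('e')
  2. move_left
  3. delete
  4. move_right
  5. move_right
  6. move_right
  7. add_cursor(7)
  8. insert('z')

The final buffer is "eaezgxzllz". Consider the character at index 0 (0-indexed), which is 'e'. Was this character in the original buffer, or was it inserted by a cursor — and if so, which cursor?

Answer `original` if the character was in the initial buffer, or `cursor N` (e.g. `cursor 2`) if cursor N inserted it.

After op 1 (insert('e')): buffer="keafegxll" (len 9), cursors c1@2 c2@5, authorship .1..2....
After op 2 (move_left): buffer="keafegxll" (len 9), cursors c1@1 c2@4, authorship .1..2....
After op 3 (delete): buffer="eaegxll" (len 7), cursors c1@0 c2@2, authorship 1.2....
After op 4 (move_right): buffer="eaegxll" (len 7), cursors c1@1 c2@3, authorship 1.2....
After op 5 (move_right): buffer="eaegxll" (len 7), cursors c1@2 c2@4, authorship 1.2....
After op 6 (move_right): buffer="eaegxll" (len 7), cursors c1@3 c2@5, authorship 1.2....
After op 7 (add_cursor(7)): buffer="eaegxll" (len 7), cursors c1@3 c2@5 c3@7, authorship 1.2....
After op 8 (insert('z')): buffer="eaezgxzllz" (len 10), cursors c1@4 c2@7 c3@10, authorship 1.21..2..3
Authorship (.=original, N=cursor N): 1 . 2 1 . . 2 . . 3
Index 0: author = 1

Answer: cursor 1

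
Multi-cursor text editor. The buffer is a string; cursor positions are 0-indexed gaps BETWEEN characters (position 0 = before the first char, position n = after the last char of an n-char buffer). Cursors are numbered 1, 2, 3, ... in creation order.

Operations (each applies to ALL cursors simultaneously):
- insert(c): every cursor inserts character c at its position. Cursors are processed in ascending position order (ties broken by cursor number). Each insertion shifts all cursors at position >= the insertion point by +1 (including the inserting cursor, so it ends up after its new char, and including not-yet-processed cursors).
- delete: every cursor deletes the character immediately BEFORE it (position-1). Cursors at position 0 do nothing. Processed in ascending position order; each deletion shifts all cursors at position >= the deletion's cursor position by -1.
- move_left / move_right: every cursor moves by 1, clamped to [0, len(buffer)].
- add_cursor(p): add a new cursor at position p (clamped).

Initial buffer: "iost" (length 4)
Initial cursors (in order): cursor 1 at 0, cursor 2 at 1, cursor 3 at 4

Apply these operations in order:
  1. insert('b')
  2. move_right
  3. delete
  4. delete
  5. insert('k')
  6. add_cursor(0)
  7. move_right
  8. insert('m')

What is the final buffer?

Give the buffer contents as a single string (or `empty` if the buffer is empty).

After op 1 (insert('b')): buffer="bibostb" (len 7), cursors c1@1 c2@3 c3@7, authorship 1.2...3
After op 2 (move_right): buffer="bibostb" (len 7), cursors c1@2 c2@4 c3@7, authorship 1.2...3
After op 3 (delete): buffer="bbst" (len 4), cursors c1@1 c2@2 c3@4, authorship 12..
After op 4 (delete): buffer="s" (len 1), cursors c1@0 c2@0 c3@1, authorship .
After op 5 (insert('k')): buffer="kksk" (len 4), cursors c1@2 c2@2 c3@4, authorship 12.3
After op 6 (add_cursor(0)): buffer="kksk" (len 4), cursors c4@0 c1@2 c2@2 c3@4, authorship 12.3
After op 7 (move_right): buffer="kksk" (len 4), cursors c4@1 c1@3 c2@3 c3@4, authorship 12.3
After op 8 (insert('m')): buffer="kmksmmkm" (len 8), cursors c4@2 c1@6 c2@6 c3@8, authorship 142.1233

Answer: kmksmmkm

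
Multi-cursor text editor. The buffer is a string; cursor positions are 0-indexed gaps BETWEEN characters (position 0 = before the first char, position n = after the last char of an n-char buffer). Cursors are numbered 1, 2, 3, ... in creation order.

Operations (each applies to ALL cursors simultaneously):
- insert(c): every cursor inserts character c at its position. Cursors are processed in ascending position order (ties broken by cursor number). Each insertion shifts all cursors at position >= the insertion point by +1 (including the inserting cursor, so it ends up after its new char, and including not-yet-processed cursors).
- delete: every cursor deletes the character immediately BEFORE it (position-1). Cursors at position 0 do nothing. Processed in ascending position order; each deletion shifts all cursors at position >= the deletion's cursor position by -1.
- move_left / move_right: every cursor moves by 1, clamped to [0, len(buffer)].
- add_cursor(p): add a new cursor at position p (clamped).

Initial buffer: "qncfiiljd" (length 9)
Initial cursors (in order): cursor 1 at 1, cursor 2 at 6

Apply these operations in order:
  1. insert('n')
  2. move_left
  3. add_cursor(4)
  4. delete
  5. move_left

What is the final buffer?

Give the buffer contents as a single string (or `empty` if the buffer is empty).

After op 1 (insert('n')): buffer="qnncfiinljd" (len 11), cursors c1@2 c2@8, authorship .1.....2...
After op 2 (move_left): buffer="qnncfiinljd" (len 11), cursors c1@1 c2@7, authorship .1.....2...
After op 3 (add_cursor(4)): buffer="qnncfiinljd" (len 11), cursors c1@1 c3@4 c2@7, authorship .1.....2...
After op 4 (delete): buffer="nnfinljd" (len 8), cursors c1@0 c3@2 c2@4, authorship 1...2...
After op 5 (move_left): buffer="nnfinljd" (len 8), cursors c1@0 c3@1 c2@3, authorship 1...2...

Answer: nnfinljd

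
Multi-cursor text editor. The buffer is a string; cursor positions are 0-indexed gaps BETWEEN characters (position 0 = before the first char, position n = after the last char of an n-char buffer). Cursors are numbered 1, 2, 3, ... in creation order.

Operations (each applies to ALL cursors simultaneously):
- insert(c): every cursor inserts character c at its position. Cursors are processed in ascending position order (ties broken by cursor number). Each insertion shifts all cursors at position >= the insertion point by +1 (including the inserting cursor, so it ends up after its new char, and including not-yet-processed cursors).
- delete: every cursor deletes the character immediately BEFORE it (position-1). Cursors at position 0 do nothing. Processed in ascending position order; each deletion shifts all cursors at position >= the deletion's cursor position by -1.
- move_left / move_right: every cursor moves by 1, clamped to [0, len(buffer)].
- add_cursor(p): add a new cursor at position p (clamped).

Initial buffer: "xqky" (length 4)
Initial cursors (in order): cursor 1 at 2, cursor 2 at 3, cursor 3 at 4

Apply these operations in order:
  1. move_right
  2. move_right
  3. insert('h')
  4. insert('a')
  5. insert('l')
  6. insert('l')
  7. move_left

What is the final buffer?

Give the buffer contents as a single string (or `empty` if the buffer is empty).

After op 1 (move_right): buffer="xqky" (len 4), cursors c1@3 c2@4 c3@4, authorship ....
After op 2 (move_right): buffer="xqky" (len 4), cursors c1@4 c2@4 c3@4, authorship ....
After op 3 (insert('h')): buffer="xqkyhhh" (len 7), cursors c1@7 c2@7 c3@7, authorship ....123
After op 4 (insert('a')): buffer="xqkyhhhaaa" (len 10), cursors c1@10 c2@10 c3@10, authorship ....123123
After op 5 (insert('l')): buffer="xqkyhhhaaalll" (len 13), cursors c1@13 c2@13 c3@13, authorship ....123123123
After op 6 (insert('l')): buffer="xqkyhhhaaallllll" (len 16), cursors c1@16 c2@16 c3@16, authorship ....123123123123
After op 7 (move_left): buffer="xqkyhhhaaallllll" (len 16), cursors c1@15 c2@15 c3@15, authorship ....123123123123

Answer: xqkyhhhaaallllll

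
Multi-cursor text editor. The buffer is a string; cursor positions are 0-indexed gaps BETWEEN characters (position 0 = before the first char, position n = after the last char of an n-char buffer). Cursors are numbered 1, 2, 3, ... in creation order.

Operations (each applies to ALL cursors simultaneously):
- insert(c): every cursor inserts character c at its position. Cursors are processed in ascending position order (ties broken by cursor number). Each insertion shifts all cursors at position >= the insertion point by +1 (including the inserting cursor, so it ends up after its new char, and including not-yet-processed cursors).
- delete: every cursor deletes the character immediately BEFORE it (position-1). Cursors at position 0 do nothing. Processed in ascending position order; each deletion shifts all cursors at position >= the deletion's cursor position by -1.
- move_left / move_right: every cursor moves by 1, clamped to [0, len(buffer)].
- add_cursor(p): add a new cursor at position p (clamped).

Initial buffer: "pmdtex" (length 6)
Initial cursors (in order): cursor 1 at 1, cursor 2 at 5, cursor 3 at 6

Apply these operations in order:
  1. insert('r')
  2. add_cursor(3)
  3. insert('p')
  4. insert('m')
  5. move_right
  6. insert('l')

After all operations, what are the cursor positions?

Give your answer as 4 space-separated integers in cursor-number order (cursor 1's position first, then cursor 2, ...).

After op 1 (insert('r')): buffer="prmdterxr" (len 9), cursors c1@2 c2@7 c3@9, authorship .1....2.3
After op 2 (add_cursor(3)): buffer="prmdterxr" (len 9), cursors c1@2 c4@3 c2@7 c3@9, authorship .1....2.3
After op 3 (insert('p')): buffer="prpmpdterpxrp" (len 13), cursors c1@3 c4@5 c2@10 c3@13, authorship .11.4...22.33
After op 4 (insert('m')): buffer="prpmmpmdterpmxrpm" (len 17), cursors c1@4 c4@7 c2@13 c3@17, authorship .111.44...222.333
After op 5 (move_right): buffer="prpmmpmdterpmxrpm" (len 17), cursors c1@5 c4@8 c2@14 c3@17, authorship .111.44...222.333
After op 6 (insert('l')): buffer="prpmmlpmdlterpmxlrpml" (len 21), cursors c1@6 c4@10 c2@17 c3@21, authorship .111.144.4..222.23333

Answer: 6 17 21 10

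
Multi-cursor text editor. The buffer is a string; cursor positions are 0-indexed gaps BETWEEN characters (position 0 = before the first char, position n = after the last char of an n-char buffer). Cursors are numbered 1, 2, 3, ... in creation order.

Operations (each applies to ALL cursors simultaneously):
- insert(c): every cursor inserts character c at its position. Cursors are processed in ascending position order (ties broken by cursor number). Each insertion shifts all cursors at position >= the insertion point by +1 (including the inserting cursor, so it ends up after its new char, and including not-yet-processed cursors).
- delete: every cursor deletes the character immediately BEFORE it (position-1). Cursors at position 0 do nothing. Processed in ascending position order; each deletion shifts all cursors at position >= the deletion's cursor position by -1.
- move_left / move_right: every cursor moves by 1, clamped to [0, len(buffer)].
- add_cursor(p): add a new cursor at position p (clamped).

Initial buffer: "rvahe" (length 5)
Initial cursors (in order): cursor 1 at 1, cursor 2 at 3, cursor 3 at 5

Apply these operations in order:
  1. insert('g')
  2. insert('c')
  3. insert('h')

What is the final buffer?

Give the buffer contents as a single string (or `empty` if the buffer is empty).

After op 1 (insert('g')): buffer="rgvagheg" (len 8), cursors c1@2 c2@5 c3@8, authorship .1..2..3
After op 2 (insert('c')): buffer="rgcvagchegc" (len 11), cursors c1@3 c2@7 c3@11, authorship .11..22..33
After op 3 (insert('h')): buffer="rgchvagchhegch" (len 14), cursors c1@4 c2@9 c3@14, authorship .111..222..333

Answer: rgchvagchhegch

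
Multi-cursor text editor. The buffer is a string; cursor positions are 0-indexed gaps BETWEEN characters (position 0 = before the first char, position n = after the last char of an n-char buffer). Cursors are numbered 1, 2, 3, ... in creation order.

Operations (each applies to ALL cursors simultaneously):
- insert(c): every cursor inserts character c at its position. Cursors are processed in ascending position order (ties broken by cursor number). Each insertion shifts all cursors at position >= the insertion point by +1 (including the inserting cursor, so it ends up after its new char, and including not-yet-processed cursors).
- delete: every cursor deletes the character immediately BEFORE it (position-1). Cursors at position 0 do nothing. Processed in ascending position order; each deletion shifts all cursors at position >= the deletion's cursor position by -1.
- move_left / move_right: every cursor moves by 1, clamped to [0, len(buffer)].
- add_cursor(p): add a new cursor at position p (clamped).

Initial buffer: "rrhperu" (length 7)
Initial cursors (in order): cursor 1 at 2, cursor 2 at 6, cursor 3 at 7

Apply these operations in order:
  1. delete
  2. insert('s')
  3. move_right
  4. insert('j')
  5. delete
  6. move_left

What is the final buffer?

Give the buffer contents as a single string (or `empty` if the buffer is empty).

Answer: rshpess

Derivation:
After op 1 (delete): buffer="rhpe" (len 4), cursors c1@1 c2@4 c3@4, authorship ....
After op 2 (insert('s')): buffer="rshpess" (len 7), cursors c1@2 c2@7 c3@7, authorship .1...23
After op 3 (move_right): buffer="rshpess" (len 7), cursors c1@3 c2@7 c3@7, authorship .1...23
After op 4 (insert('j')): buffer="rshjpessjj" (len 10), cursors c1@4 c2@10 c3@10, authorship .1.1..2323
After op 5 (delete): buffer="rshpess" (len 7), cursors c1@3 c2@7 c3@7, authorship .1...23
After op 6 (move_left): buffer="rshpess" (len 7), cursors c1@2 c2@6 c3@6, authorship .1...23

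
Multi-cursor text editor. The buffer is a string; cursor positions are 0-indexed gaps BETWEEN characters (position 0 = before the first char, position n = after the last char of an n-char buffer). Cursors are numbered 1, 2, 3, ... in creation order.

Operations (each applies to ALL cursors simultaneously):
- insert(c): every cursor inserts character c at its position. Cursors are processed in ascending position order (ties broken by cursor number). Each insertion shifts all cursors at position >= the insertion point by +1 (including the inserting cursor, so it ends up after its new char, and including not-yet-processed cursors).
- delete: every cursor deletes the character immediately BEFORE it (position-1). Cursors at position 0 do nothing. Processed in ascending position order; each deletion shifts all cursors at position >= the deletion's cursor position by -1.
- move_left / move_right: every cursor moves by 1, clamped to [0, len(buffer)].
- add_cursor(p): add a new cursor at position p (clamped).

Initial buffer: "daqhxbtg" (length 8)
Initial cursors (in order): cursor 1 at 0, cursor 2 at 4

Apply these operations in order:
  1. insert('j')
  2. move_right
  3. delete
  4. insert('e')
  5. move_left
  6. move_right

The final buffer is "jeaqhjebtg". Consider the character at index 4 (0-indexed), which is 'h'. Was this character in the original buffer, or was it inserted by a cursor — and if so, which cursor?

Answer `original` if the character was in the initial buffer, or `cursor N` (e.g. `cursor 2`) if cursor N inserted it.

After op 1 (insert('j')): buffer="jdaqhjxbtg" (len 10), cursors c1@1 c2@6, authorship 1....2....
After op 2 (move_right): buffer="jdaqhjxbtg" (len 10), cursors c1@2 c2@7, authorship 1....2....
After op 3 (delete): buffer="jaqhjbtg" (len 8), cursors c1@1 c2@5, authorship 1...2...
After op 4 (insert('e')): buffer="jeaqhjebtg" (len 10), cursors c1@2 c2@7, authorship 11...22...
After op 5 (move_left): buffer="jeaqhjebtg" (len 10), cursors c1@1 c2@6, authorship 11...22...
After op 6 (move_right): buffer="jeaqhjebtg" (len 10), cursors c1@2 c2@7, authorship 11...22...
Authorship (.=original, N=cursor N): 1 1 . . . 2 2 . . .
Index 4: author = original

Answer: original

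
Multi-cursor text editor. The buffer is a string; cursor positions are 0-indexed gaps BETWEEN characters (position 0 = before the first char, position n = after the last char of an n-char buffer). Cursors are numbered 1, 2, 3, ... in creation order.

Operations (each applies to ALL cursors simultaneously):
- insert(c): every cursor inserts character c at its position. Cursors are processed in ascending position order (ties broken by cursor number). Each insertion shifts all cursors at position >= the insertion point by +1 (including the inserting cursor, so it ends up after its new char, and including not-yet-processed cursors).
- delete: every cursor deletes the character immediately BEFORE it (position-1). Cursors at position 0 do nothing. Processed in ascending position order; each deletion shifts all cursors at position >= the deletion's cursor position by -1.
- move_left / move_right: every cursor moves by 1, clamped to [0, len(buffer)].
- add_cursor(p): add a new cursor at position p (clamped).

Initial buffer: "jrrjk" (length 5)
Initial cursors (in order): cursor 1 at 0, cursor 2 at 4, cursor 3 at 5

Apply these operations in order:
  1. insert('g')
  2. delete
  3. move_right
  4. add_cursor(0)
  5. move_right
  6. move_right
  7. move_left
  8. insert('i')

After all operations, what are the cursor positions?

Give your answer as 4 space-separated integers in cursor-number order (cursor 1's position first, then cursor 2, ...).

After op 1 (insert('g')): buffer="gjrrjgkg" (len 8), cursors c1@1 c2@6 c3@8, authorship 1....2.3
After op 2 (delete): buffer="jrrjk" (len 5), cursors c1@0 c2@4 c3@5, authorship .....
After op 3 (move_right): buffer="jrrjk" (len 5), cursors c1@1 c2@5 c3@5, authorship .....
After op 4 (add_cursor(0)): buffer="jrrjk" (len 5), cursors c4@0 c1@1 c2@5 c3@5, authorship .....
After op 5 (move_right): buffer="jrrjk" (len 5), cursors c4@1 c1@2 c2@5 c3@5, authorship .....
After op 6 (move_right): buffer="jrrjk" (len 5), cursors c4@2 c1@3 c2@5 c3@5, authorship .....
After op 7 (move_left): buffer="jrrjk" (len 5), cursors c4@1 c1@2 c2@4 c3@4, authorship .....
After op 8 (insert('i')): buffer="jirirjiik" (len 9), cursors c4@2 c1@4 c2@8 c3@8, authorship .4.1..23.

Answer: 4 8 8 2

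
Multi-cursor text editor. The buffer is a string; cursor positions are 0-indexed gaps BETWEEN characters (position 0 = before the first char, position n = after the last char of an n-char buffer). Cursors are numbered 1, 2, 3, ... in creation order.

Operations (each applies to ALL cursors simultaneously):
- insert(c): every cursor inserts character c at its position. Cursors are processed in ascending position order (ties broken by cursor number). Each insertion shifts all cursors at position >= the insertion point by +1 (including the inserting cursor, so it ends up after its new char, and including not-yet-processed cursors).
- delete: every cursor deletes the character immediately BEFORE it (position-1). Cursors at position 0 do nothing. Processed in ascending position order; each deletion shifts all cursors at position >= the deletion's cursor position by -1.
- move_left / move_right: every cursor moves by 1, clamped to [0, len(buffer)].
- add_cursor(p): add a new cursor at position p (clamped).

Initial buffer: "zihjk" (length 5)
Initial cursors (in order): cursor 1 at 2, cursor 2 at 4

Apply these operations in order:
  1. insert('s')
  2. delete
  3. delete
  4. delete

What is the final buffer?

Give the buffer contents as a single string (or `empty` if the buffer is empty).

Answer: k

Derivation:
After op 1 (insert('s')): buffer="zishjsk" (len 7), cursors c1@3 c2@6, authorship ..1..2.
After op 2 (delete): buffer="zihjk" (len 5), cursors c1@2 c2@4, authorship .....
After op 3 (delete): buffer="zhk" (len 3), cursors c1@1 c2@2, authorship ...
After op 4 (delete): buffer="k" (len 1), cursors c1@0 c2@0, authorship .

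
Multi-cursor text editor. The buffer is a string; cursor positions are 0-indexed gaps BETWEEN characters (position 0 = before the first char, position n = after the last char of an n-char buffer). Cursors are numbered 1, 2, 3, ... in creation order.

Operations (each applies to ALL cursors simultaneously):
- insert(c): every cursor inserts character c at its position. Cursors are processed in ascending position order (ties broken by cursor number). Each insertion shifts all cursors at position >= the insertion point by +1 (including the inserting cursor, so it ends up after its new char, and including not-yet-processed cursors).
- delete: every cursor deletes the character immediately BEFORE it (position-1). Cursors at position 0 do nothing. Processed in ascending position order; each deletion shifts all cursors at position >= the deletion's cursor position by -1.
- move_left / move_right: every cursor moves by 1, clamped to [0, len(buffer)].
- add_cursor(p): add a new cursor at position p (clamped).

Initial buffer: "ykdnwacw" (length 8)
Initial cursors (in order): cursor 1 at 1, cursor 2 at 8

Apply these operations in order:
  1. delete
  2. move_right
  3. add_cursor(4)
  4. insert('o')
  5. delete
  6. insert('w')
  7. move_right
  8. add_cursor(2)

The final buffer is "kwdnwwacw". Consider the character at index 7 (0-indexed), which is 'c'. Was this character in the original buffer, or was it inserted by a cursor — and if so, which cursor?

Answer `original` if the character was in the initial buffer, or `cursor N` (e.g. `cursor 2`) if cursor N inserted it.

Answer: original

Derivation:
After op 1 (delete): buffer="kdnwac" (len 6), cursors c1@0 c2@6, authorship ......
After op 2 (move_right): buffer="kdnwac" (len 6), cursors c1@1 c2@6, authorship ......
After op 3 (add_cursor(4)): buffer="kdnwac" (len 6), cursors c1@1 c3@4 c2@6, authorship ......
After op 4 (insert('o')): buffer="kodnwoaco" (len 9), cursors c1@2 c3@6 c2@9, authorship .1...3..2
After op 5 (delete): buffer="kdnwac" (len 6), cursors c1@1 c3@4 c2@6, authorship ......
After op 6 (insert('w')): buffer="kwdnwwacw" (len 9), cursors c1@2 c3@6 c2@9, authorship .1...3..2
After op 7 (move_right): buffer="kwdnwwacw" (len 9), cursors c1@3 c3@7 c2@9, authorship .1...3..2
After op 8 (add_cursor(2)): buffer="kwdnwwacw" (len 9), cursors c4@2 c1@3 c3@7 c2@9, authorship .1...3..2
Authorship (.=original, N=cursor N): . 1 . . . 3 . . 2
Index 7: author = original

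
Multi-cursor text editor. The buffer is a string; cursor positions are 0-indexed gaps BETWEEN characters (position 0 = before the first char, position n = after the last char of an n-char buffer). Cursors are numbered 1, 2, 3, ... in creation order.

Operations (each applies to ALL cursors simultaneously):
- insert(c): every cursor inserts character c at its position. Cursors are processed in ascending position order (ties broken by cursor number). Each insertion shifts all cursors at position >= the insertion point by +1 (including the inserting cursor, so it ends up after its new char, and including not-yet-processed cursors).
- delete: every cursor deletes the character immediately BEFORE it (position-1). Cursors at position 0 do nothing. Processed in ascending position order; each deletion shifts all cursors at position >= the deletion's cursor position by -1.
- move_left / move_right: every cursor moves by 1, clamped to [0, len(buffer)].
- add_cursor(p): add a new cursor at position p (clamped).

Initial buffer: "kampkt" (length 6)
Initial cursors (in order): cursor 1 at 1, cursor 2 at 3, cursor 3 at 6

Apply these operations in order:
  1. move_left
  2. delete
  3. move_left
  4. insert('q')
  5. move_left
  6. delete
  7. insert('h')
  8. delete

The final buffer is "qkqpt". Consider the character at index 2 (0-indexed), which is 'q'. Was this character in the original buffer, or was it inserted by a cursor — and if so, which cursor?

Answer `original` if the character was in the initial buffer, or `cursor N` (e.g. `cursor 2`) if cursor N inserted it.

Answer: cursor 3

Derivation:
After op 1 (move_left): buffer="kampkt" (len 6), cursors c1@0 c2@2 c3@5, authorship ......
After op 2 (delete): buffer="kmpt" (len 4), cursors c1@0 c2@1 c3@3, authorship ....
After op 3 (move_left): buffer="kmpt" (len 4), cursors c1@0 c2@0 c3@2, authorship ....
After op 4 (insert('q')): buffer="qqkmqpt" (len 7), cursors c1@2 c2@2 c3@5, authorship 12..3..
After op 5 (move_left): buffer="qqkmqpt" (len 7), cursors c1@1 c2@1 c3@4, authorship 12..3..
After op 6 (delete): buffer="qkqpt" (len 5), cursors c1@0 c2@0 c3@2, authorship 2.3..
After op 7 (insert('h')): buffer="hhqkhqpt" (len 8), cursors c1@2 c2@2 c3@5, authorship 122.33..
After op 8 (delete): buffer="qkqpt" (len 5), cursors c1@0 c2@0 c3@2, authorship 2.3..
Authorship (.=original, N=cursor N): 2 . 3 . .
Index 2: author = 3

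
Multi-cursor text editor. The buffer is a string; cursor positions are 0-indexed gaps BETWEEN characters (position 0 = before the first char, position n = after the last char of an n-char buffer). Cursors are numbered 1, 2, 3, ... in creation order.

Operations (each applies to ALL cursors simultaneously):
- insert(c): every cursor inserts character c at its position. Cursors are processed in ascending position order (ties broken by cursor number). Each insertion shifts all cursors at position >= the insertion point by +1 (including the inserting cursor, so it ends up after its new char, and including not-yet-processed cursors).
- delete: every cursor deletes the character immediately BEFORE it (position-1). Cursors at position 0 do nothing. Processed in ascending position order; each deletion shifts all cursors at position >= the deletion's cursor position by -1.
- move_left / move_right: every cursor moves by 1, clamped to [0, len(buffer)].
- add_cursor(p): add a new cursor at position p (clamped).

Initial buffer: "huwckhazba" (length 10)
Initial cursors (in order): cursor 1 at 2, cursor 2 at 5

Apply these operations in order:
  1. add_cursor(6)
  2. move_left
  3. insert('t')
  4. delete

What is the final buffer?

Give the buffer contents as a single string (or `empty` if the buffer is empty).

After op 1 (add_cursor(6)): buffer="huwckhazba" (len 10), cursors c1@2 c2@5 c3@6, authorship ..........
After op 2 (move_left): buffer="huwckhazba" (len 10), cursors c1@1 c2@4 c3@5, authorship ..........
After op 3 (insert('t')): buffer="htuwctkthazba" (len 13), cursors c1@2 c2@6 c3@8, authorship .1...2.3.....
After op 4 (delete): buffer="huwckhazba" (len 10), cursors c1@1 c2@4 c3@5, authorship ..........

Answer: huwckhazba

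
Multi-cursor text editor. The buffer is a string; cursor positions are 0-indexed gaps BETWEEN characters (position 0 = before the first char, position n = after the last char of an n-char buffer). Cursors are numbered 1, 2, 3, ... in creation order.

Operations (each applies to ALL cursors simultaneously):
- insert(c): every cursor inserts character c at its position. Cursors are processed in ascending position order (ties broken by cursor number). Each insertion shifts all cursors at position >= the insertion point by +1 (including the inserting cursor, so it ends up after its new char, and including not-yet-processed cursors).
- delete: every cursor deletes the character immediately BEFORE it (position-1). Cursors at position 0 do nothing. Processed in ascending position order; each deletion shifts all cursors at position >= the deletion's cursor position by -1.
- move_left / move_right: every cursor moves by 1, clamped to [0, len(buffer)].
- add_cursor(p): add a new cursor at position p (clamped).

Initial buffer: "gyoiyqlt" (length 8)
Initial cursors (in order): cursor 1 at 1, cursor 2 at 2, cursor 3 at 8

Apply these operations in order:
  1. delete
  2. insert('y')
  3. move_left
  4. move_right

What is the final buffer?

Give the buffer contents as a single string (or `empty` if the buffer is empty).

Answer: yyoiyqly

Derivation:
After op 1 (delete): buffer="oiyql" (len 5), cursors c1@0 c2@0 c3@5, authorship .....
After op 2 (insert('y')): buffer="yyoiyqly" (len 8), cursors c1@2 c2@2 c3@8, authorship 12.....3
After op 3 (move_left): buffer="yyoiyqly" (len 8), cursors c1@1 c2@1 c3@7, authorship 12.....3
After op 4 (move_right): buffer="yyoiyqly" (len 8), cursors c1@2 c2@2 c3@8, authorship 12.....3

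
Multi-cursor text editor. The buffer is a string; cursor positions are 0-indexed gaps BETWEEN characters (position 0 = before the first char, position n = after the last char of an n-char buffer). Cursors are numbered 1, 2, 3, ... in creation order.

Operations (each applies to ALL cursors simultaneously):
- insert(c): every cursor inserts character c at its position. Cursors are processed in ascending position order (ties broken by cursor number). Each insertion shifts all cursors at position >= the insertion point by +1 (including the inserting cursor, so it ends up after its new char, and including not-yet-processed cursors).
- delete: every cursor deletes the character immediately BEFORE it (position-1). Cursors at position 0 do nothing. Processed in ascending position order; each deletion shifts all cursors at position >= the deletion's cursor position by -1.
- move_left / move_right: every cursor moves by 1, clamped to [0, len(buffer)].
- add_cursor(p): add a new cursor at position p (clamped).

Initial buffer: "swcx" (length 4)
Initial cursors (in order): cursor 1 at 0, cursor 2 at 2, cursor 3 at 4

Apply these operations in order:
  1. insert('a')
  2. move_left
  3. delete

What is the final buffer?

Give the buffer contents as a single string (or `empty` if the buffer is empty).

After op 1 (insert('a')): buffer="aswacxa" (len 7), cursors c1@1 c2@4 c3@7, authorship 1..2..3
After op 2 (move_left): buffer="aswacxa" (len 7), cursors c1@0 c2@3 c3@6, authorship 1..2..3
After op 3 (delete): buffer="asaca" (len 5), cursors c1@0 c2@2 c3@4, authorship 1.2.3

Answer: asaca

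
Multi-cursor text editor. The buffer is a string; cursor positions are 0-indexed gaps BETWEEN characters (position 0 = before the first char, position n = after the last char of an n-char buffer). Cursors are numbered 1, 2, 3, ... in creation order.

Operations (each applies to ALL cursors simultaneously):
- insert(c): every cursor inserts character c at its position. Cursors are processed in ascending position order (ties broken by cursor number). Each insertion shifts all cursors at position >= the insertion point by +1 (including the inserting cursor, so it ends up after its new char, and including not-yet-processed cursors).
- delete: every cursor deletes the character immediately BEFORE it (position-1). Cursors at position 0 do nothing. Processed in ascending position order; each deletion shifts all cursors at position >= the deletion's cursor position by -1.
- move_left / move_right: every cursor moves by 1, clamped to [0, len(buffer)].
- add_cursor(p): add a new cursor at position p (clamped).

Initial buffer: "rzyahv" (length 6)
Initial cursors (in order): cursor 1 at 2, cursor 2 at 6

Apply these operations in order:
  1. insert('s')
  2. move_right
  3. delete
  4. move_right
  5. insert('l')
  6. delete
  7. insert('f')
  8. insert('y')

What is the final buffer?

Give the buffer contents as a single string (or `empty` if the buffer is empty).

Answer: rzsafyhvfy

Derivation:
After op 1 (insert('s')): buffer="rzsyahvs" (len 8), cursors c1@3 c2@8, authorship ..1....2
After op 2 (move_right): buffer="rzsyahvs" (len 8), cursors c1@4 c2@8, authorship ..1....2
After op 3 (delete): buffer="rzsahv" (len 6), cursors c1@3 c2@6, authorship ..1...
After op 4 (move_right): buffer="rzsahv" (len 6), cursors c1@4 c2@6, authorship ..1...
After op 5 (insert('l')): buffer="rzsalhvl" (len 8), cursors c1@5 c2@8, authorship ..1.1..2
After op 6 (delete): buffer="rzsahv" (len 6), cursors c1@4 c2@6, authorship ..1...
After op 7 (insert('f')): buffer="rzsafhvf" (len 8), cursors c1@5 c2@8, authorship ..1.1..2
After op 8 (insert('y')): buffer="rzsafyhvfy" (len 10), cursors c1@6 c2@10, authorship ..1.11..22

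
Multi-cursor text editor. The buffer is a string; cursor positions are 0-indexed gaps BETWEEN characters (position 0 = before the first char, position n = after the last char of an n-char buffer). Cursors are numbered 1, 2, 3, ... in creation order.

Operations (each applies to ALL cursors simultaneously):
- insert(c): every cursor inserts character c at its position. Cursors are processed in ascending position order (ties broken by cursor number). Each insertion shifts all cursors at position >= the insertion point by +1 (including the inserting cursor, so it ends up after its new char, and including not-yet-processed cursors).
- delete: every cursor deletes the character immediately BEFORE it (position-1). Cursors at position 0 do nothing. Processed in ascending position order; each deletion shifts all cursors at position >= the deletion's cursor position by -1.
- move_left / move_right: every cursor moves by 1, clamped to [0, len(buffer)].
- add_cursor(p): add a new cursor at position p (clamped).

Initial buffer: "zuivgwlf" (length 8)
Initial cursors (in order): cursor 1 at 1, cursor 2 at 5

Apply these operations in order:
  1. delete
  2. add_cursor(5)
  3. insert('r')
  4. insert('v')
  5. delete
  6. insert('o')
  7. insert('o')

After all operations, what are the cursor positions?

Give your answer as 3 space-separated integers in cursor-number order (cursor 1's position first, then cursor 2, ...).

After op 1 (delete): buffer="uivwlf" (len 6), cursors c1@0 c2@3, authorship ......
After op 2 (add_cursor(5)): buffer="uivwlf" (len 6), cursors c1@0 c2@3 c3@5, authorship ......
After op 3 (insert('r')): buffer="ruivrwlrf" (len 9), cursors c1@1 c2@5 c3@8, authorship 1...2..3.
After op 4 (insert('v')): buffer="rvuivrvwlrvf" (len 12), cursors c1@2 c2@7 c3@11, authorship 11...22..33.
After op 5 (delete): buffer="ruivrwlrf" (len 9), cursors c1@1 c2@5 c3@8, authorship 1...2..3.
After op 6 (insert('o')): buffer="rouivrowlrof" (len 12), cursors c1@2 c2@7 c3@11, authorship 11...22..33.
After op 7 (insert('o')): buffer="roouivroowlroof" (len 15), cursors c1@3 c2@9 c3@14, authorship 111...222..333.

Answer: 3 9 14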